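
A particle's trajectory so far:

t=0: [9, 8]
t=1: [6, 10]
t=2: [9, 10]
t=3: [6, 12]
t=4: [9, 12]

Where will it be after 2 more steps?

Differencing gives [-3, +2], [+3, +0], [-3, +2], [+3, +0]. This is the pattern [-3, +2], [+3, +0] repeated.
step 5: apply [-3, +2] → [6, 14]
step 6: apply [+3, +0] → [9, 14]

[9, 14]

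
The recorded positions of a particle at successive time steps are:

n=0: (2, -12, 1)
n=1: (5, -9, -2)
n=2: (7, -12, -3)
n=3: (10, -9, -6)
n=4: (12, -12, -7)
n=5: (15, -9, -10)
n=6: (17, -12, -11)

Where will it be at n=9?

Differencing gives (+3, +3, -3), (+2, -3, -1), (+3, +3, -3), (+2, -3, -1), (+3, +3, -3), (+2, -3, -1). This is the pattern (+3, +3, -3), (+2, -3, -1) repeated.
step 7: apply (+3, +3, -3) → (20, -9, -14)
step 8: apply (+2, -3, -1) → (22, -12, -15)
step 9: apply (+3, +3, -3) → (25, -9, -18)

(25, -9, -18)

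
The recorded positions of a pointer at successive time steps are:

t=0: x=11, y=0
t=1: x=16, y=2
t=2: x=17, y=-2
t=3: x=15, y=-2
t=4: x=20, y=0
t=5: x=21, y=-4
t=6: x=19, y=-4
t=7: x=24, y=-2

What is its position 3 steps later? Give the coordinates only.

Step-to-step displacements: (+5, +2), (+1, -4), (-2, +0), (+5, +2), (+1, -4), (-2, +0), (+5, +2) — a repeating cycle of length 3.
step 8: apply (+1, -4) → x=25, y=-6
step 9: apply (-2, +0) → x=23, y=-6
step 10: apply (+5, +2) → x=28, y=-4

x=28, y=-4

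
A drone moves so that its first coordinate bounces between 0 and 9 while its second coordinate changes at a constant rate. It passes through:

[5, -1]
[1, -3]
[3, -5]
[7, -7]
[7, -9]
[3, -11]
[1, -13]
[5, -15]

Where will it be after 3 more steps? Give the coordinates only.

[1, -21]

The first coordinate travels 4 per step and bounces off the walls at 0 and 9.
  step 8: 5 → 9
  step 9: 9 → 5
  step 10: 5 → 1
The second coordinate changes by -2 each step: at step 10 it is -21.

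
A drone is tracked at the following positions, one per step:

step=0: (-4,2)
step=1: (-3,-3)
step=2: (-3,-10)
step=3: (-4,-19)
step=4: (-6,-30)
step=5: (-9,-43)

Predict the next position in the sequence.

(-13,-58)

First differences are (+1,-5), (+0,-7), (-1,-9), (-2,-11), (-3,-13); their common second difference is (-1,-2) (constant acceleration).
step 6: (-9,-43) + (-4,-15) → (-13,-58)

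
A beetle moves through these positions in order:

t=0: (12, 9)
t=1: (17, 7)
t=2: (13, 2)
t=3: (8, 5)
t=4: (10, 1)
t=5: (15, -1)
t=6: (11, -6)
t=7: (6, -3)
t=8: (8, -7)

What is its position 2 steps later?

(9, -14)

The moves between consecutive positions are (+5, -2), (-4, -5), (-5, +3), (+2, -4), (+5, -2), (-4, -5), (-5, +3), (+2, -4); they repeat the 4-cycle [(+5, -2), (-4, -5), (-5, +3), (+2, -4)].
step 9: apply (+5, -2) → (13, -9)
step 10: apply (-4, -5) → (9, -14)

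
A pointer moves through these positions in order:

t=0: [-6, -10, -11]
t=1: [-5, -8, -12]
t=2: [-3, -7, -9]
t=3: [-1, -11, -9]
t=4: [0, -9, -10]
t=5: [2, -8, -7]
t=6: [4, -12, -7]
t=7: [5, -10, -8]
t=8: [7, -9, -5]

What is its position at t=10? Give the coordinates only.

Differencing gives [+1, +2, -1], [+2, +1, +3], [+2, -4, +0], [+1, +2, -1], [+2, +1, +3], [+2, -4, +0], [+1, +2, -1], [+2, +1, +3]. This is the pattern [+1, +2, -1], [+2, +1, +3], [+2, -4, +0] repeated.
step 9: apply [+2, -4, +0] → [9, -13, -5]
step 10: apply [+1, +2, -1] → [10, -11, -6]

[10, -11, -6]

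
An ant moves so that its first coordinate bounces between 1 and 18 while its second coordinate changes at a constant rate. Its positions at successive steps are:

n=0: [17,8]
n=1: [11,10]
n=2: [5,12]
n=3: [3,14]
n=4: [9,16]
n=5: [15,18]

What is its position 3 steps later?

The first coordinate travels 6 per step and bounces off the walls at 1 and 18.
  step 6: 15 → 15
  step 7: 15 → 9
  step 8: 9 → 3
The second coordinate changes by +2 each step: at step 8 it is 24.

[3,24]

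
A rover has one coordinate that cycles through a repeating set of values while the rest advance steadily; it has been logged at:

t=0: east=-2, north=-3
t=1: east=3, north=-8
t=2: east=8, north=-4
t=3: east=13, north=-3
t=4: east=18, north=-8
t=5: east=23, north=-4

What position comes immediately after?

east=28, north=-3

The east coordinate changes by +5 each step, so at step 6 it is -2 + 6·(5) = 28.
The north coordinate repeats the cycle [-3, -8, -4] with period 3; step 6 mod 3 = 0, giving -3.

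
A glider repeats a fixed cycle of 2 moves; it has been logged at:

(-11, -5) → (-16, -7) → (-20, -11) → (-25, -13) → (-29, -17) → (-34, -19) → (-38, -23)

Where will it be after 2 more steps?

(-47, -29)

The moves between consecutive positions are (-5, -2), (-4, -4), (-5, -2), (-4, -4), (-5, -2), (-4, -4); they repeat the 2-cycle [(-5, -2), (-4, -4)].
step 7: apply (-5, -2) → (-43, -25)
step 8: apply (-4, -4) → (-47, -29)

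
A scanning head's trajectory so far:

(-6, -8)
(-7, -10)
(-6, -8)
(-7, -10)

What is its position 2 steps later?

(-7, -10)

Consecutive displacements (-1, -2), (+1, +2), (-1, -2) scale by a factor of -1 each step.
step 4: (-7, -10) + (+1, +2) → (-6, -8)
step 5: (-6, -8) + (-1, -2) → (-7, -10)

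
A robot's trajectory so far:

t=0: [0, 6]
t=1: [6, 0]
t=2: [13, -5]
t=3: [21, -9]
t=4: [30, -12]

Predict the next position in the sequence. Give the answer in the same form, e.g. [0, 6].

[40, -14]

Successive displacements: [+6, -6], [+7, -5], [+8, -4], [+9, -3] — each changes by [+1, +1].
step 5: [30, -12] + [+10, -2] → [40, -14]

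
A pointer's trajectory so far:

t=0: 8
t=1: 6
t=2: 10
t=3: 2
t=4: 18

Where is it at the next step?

Consecutive displacements -2, +4, -8, +16 scale by a factor of -2 each step.
step 5: 18 − 32 → -14

-14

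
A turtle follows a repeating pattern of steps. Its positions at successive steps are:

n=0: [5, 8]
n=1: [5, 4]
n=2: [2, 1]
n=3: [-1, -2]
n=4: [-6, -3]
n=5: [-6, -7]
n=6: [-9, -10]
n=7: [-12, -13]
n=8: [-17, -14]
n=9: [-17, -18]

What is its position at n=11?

[-23, -24]

Differencing gives [+0, -4], [-3, -3], [-3, -3], [-5, -1], [+0, -4], [-3, -3], [-3, -3], [-5, -1], [+0, -4]. This is the pattern [+0, -4], [-3, -3], [-3, -3], [-5, -1] repeated.
step 10: apply [-3, -3] → [-20, -21]
step 11: apply [-3, -3] → [-23, -24]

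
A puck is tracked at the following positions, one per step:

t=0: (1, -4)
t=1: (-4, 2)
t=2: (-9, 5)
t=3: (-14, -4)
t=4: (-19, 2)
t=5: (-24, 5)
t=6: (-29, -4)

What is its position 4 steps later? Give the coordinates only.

First: linear, -5 per step → -49 at step 10.
Second: cycles through -4, 2, 5 every 3 steps. Step 10 lands at position 1 of the cycle → 2.

(-49, 2)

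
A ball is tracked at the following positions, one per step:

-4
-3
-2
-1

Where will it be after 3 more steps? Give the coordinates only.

The position changes by +1 every step.
step 4: -1 + 1 → 0
step 5: 0 + 1 → 1
step 6: 1 + 1 → 2

2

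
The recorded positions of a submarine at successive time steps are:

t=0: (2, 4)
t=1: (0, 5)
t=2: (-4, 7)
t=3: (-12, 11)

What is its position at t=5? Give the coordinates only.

(-60, 35)

Step-to-step displacements: (-2, +1), (-4, +2), (-8, +4); each is 2× the previous.
step 4: (-12, 11) + (-16, +8) → (-28, 19)
step 5: (-28, 19) + (-32, +16) → (-60, 35)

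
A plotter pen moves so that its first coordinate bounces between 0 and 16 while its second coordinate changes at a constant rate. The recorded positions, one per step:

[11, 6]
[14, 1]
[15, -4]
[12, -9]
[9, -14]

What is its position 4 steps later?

[3, -34]

The first coordinate travels 3 per step and bounces off the walls at 0 and 16.
  step 5: 9 → 6
  step 6: 6 → 3
  step 7: 3 → 0
  step 8: 0 → 3
The second coordinate changes by -5 each step: at step 8 it is -34.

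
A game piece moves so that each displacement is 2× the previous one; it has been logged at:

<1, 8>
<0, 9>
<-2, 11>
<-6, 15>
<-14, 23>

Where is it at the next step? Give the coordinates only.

The jumps are <-1, +1>, <-2, +2>, <-4, +4>, <-8, +8> — a geometric progression with ratio 2.
step 5: <-14, 23> + <-16, +16> → <-30, 39>

<-30, 39>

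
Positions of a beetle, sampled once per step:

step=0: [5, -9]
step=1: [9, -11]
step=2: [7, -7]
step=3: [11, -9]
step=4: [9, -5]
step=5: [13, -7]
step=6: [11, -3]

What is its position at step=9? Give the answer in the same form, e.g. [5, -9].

Step-to-step displacements: [+4, -2], [-2, +4], [+4, -2], [-2, +4], [+4, -2], [-2, +4] — a repeating cycle of length 2.
step 7: apply [+4, -2] → [15, -5]
step 8: apply [-2, +4] → [13, -1]
step 9: apply [+4, -2] → [17, -3]

[17, -3]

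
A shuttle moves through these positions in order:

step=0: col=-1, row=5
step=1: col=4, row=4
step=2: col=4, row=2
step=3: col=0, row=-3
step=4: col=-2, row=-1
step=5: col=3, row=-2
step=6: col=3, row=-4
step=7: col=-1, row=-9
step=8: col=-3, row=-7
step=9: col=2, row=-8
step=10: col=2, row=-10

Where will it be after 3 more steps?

col=1, row=-14

Step-to-step displacements: (+5, -1), (+0, -2), (-4, -5), (-2, +2), (+5, -1), (+0, -2), (-4, -5), (-2, +2), (+5, -1), (+0, -2) — a repeating cycle of length 4.
step 11: apply (-4, -5) → col=-2, row=-15
step 12: apply (-2, +2) → col=-4, row=-13
step 13: apply (+5, -1) → col=1, row=-14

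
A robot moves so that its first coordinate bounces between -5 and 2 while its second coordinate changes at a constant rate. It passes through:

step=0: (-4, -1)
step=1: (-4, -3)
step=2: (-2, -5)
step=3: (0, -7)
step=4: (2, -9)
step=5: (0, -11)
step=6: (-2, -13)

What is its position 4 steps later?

(0, -21)

The first coordinate reflects between -5 and 2, moving 2 per step.
  step 7: -2 → -4
  step 8: -4 → -4
  step 9: -4 → -2
  step 10: -2 → 0
The second coordinate changes by -2 each step: at step 10 it is -21.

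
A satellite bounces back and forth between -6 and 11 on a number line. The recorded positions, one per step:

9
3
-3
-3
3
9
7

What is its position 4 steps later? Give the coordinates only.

The value travels 6 per step and bounces off the walls at -6 and 11.
  step 7: 7 → 1
  step 8: 1 → -5
  step 9: -5 → -1
  step 10: -1 → 5

5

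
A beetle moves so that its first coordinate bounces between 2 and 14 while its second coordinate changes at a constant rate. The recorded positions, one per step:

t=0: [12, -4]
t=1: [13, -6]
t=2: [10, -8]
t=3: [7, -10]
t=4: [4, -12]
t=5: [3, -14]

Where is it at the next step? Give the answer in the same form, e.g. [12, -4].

[6, -16]

The first coordinate reflects between 2 and 14, moving 3 per step.
  step 6: 3 → 6
The second coordinate changes by -2 each step: at step 6 it is -16.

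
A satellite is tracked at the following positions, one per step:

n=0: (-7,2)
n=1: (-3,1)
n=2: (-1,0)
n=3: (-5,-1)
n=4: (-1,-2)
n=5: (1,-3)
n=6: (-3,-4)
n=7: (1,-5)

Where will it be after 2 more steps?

(-1,-7)

Step-to-step displacements: (+4,-1), (+2,-1), (-4,-1), (+4,-1), (+2,-1), (-4,-1), (+4,-1) — a repeating cycle of length 3.
step 8: apply (+2,-1) → (3,-6)
step 9: apply (-4,-1) → (-1,-7)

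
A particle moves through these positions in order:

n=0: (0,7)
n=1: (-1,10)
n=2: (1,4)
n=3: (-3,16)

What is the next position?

(5,-8)

The jumps are (-1,+3), (+2,-6), (-4,+12) — a geometric progression with ratio -2.
step 4: (-3,16) + (+8,-24) → (5,-8)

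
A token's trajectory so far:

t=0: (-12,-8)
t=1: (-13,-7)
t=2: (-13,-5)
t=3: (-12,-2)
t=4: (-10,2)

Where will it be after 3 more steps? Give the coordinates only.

Successive displacements: (-1,+1), (+0,+2), (+1,+3), (+2,+4) — each changes by (+1,+1).
step 5: (-10,2) + (+3,+5) → (-7,7)
step 6: (-7,7) + (+4,+6) → (-3,13)
step 7: (-3,13) + (+5,+7) → (2,20)

(2,20)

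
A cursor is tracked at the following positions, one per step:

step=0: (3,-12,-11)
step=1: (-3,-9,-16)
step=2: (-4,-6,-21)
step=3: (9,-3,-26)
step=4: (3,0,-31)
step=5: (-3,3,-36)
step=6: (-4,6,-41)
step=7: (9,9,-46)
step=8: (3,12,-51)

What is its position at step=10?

(-4,18,-61)

First: cycles through 3, -3, -4, 9 every 4 steps. Step 10 lands at position 2 of the cycle → -4.
Second: linear, +3 per step → 18 at step 10.
Third: linear, -5 per step → -61 at step 10.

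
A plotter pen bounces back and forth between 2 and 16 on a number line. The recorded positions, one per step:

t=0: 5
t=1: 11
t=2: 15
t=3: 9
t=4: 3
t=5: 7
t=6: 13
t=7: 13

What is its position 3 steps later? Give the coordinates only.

The value travels 6 per step and bounces off the walls at 2 and 16.
  step 8: 13 → 7
  step 9: 7 → 3
  step 10: 3 → 9

9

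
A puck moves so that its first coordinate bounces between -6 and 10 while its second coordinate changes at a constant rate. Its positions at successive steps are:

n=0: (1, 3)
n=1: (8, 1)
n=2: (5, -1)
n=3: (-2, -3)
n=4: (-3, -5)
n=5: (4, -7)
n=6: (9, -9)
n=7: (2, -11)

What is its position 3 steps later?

(7, -17)

The first coordinate reflects between -6 and 10, moving 7 per step.
  step 8: 2 → -5
  step 9: -5 → 0
  step 10: 0 → 7
The second coordinate changes by -2 each step: at step 10 it is -17.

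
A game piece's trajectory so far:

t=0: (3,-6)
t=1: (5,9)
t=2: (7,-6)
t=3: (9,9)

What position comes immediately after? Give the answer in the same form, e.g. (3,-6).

First: linear, +2 per step → 11 at step 4.
Second: cycles through -6, 9 every 2 steps. Step 4 lands at position 0 of the cycle → -6.

(11,-6)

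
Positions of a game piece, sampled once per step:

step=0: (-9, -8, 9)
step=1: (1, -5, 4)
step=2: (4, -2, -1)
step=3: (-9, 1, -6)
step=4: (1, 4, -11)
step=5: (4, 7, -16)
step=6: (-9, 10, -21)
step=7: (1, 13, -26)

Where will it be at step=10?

The first coordinate repeats the cycle [-9, 1, 4] with period 3; step 10 mod 3 = 1, giving 1.
The second coordinate changes by +3 each step, so at step 10 it is -8 + 10·(3) = 22.
The third coordinate changes by -5 each step, so at step 10 it is 9 + 10·(-5) = -41.

(1, 22, -41)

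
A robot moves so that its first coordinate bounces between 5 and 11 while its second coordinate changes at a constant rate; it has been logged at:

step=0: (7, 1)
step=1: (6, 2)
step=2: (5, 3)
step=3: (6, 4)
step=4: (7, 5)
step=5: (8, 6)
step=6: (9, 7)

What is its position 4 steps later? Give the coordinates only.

The first coordinate reflects between 5 and 11, moving 1 per step.
  step 7: 9 → 10
  step 8: 10 → 11
  step 9: 11 → 10
  step 10: 10 → 9
The second coordinate changes by +1 each step: at step 10 it is 11.

(9, 11)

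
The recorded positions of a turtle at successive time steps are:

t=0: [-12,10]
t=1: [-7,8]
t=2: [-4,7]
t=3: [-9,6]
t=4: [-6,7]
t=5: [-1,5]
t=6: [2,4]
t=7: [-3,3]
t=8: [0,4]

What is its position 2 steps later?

[8,1]

Differencing gives [+5,-2], [+3,-1], [-5,-1], [+3,+1], [+5,-2], [+3,-1], [-5,-1], [+3,+1]. This is the pattern [+5,-2], [+3,-1], [-5,-1], [+3,+1] repeated.
step 9: apply [+5,-2] → [5,2]
step 10: apply [+3,-1] → [8,1]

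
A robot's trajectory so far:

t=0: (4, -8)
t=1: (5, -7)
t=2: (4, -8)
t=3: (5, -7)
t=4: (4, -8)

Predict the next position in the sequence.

Step-to-step displacements: (+1, +1), (-1, -1), (+1, +1), (-1, -1); each is -1× the previous.
step 5: (4, -8) + (+1, +1) → (5, -7)

(5, -7)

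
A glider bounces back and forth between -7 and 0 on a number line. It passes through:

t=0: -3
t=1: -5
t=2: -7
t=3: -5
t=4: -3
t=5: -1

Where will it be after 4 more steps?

-7

The value travels 2 per step and bounces off the walls at -7 and 0.
  step 6: -1 → -1
  step 7: -1 → -3
  step 8: -3 → -5
  step 9: -5 → -7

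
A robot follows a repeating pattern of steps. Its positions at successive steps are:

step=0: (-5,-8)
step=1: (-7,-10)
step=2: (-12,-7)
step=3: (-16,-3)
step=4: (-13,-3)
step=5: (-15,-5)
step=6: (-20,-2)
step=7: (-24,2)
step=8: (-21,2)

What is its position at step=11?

(-32,7)

Step-to-step displacements: (-2,-2), (-5,+3), (-4,+4), (+3,+0), (-2,-2), (-5,+3), (-4,+4), (+3,+0) — a repeating cycle of length 4.
step 9: apply (-2,-2) → (-23,0)
step 10: apply (-5,+3) → (-28,3)
step 11: apply (-4,+4) → (-32,7)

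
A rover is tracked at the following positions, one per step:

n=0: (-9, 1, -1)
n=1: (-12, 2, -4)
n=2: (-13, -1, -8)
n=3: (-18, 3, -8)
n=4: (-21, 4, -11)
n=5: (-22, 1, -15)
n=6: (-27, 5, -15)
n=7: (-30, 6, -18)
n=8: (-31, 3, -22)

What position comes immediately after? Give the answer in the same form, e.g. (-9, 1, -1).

(-36, 7, -22)

Differencing gives (-3, +1, -3), (-1, -3, -4), (-5, +4, +0), (-3, +1, -3), (-1, -3, -4), (-5, +4, +0), (-3, +1, -3), (-1, -3, -4). This is the pattern (-3, +1, -3), (-1, -3, -4), (-5, +4, +0) repeated.
step 9: apply (-5, +4, +0) → (-36, 7, -22)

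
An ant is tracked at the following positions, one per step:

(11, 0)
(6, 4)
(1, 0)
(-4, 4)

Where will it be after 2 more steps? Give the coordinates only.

The first coordinate changes by -5 each step, so at step 5 it is 11 + 5·(-5) = -14.
The second coordinate repeats the cycle [0, 4] with period 2; step 5 mod 2 = 1, giving 4.

(-14, 4)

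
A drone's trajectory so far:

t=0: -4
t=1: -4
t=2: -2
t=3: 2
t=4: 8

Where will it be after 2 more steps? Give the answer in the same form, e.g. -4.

First differences are +0, +2, +4, +6; their common second difference is +2 (constant acceleration).
step 5: 8 + 8 → 16
step 6: 16 + 10 → 26

26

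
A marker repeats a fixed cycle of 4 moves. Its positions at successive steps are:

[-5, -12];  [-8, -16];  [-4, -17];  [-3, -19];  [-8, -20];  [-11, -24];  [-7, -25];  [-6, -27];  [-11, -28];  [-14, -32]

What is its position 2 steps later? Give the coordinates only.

The moves between consecutive positions are [-3, -4], [+4, -1], [+1, -2], [-5, -1], [-3, -4], [+4, -1], [+1, -2], [-5, -1], [-3, -4]; they repeat the 4-cycle [[-3, -4], [+4, -1], [+1, -2], [-5, -1]].
step 10: apply [+4, -1] → [-10, -33]
step 11: apply [+1, -2] → [-9, -35]

[-9, -35]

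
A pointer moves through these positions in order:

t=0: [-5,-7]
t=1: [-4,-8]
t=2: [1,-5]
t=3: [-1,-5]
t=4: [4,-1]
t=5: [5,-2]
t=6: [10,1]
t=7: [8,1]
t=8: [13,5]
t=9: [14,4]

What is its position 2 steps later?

[17,7]

The moves between consecutive positions are [+1,-1], [+5,+3], [-2,+0], [+5,+4], [+1,-1], [+5,+3], [-2,+0], [+5,+4], [+1,-1]; they repeat the 4-cycle [[+1,-1], [+5,+3], [-2,+0], [+5,+4]].
step 10: apply [+5,+3] → [19,7]
step 11: apply [-2,+0] → [17,7]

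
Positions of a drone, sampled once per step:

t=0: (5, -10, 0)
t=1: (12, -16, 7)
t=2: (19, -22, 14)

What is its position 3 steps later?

(40, -40, 35)

Constant displacement of (+7, -6, +7) per step.
step 3: (19, -22, 14) + (+7, -6, +7) → (26, -28, 21)
step 4: (26, -28, 21) + (+7, -6, +7) → (33, -34, 28)
step 5: (33, -34, 28) + (+7, -6, +7) → (40, -40, 35)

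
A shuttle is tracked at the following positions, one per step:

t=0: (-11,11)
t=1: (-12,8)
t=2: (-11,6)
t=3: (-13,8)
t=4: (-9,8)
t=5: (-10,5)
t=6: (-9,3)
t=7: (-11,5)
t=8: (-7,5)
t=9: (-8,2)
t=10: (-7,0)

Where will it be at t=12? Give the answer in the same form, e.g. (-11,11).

(-5,2)

Differencing gives (-1,-3), (+1,-2), (-2,+2), (+4,+0), (-1,-3), (+1,-2), (-2,+2), (+4,+0), (-1,-3), (+1,-2). This is the pattern (-1,-3), (+1,-2), (-2,+2), (+4,+0) repeated.
step 11: apply (-2,+2) → (-9,2)
step 12: apply (+4,+0) → (-5,2)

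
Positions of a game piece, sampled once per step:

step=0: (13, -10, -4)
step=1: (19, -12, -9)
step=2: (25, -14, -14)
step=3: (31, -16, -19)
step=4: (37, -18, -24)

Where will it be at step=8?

The position changes by (+6, -2, -5) every step.
step 5: (37, -18, -24) + (+6, -2, -5) → (43, -20, -29)
step 6: (43, -20, -29) + (+6, -2, -5) → (49, -22, -34)
step 7: (49, -22, -34) + (+6, -2, -5) → (55, -24, -39)
step 8: (55, -24, -39) + (+6, -2, -5) → (61, -26, -44)

(61, -26, -44)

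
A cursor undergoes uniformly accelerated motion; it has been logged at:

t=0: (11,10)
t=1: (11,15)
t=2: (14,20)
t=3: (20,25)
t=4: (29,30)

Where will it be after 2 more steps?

(56,40)

Successive displacements: (+0,+5), (+3,+5), (+6,+5), (+9,+5) — each changes by (+3,+0).
step 5: (29,30) + (+12,+5) → (41,35)
step 6: (41,35) + (+15,+5) → (56,40)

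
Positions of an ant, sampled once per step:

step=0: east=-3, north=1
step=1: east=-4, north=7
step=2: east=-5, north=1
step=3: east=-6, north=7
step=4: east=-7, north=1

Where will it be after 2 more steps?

East: linear, -1 per step → -9 at step 6.
North: cycles through 1, 7 every 2 steps. Step 6 lands at position 0 of the cycle → 1.

east=-9, north=1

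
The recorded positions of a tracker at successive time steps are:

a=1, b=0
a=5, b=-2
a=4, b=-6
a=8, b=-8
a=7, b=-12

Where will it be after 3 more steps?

Differencing gives (+4,-2), (-1,-4), (+4,-2), (-1,-4). This is the pattern (+4,-2), (-1,-4) repeated.
step 5: apply (+4,-2) → a=11, b=-14
step 6: apply (-1,-4) → a=10, b=-18
step 7: apply (+4,-2) → a=14, b=-20

a=14, b=-20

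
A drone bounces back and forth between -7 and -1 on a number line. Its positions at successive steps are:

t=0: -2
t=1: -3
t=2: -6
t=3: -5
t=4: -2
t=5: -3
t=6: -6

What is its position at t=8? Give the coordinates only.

-2

The value reflects between -7 and -1, moving 3 per step.
  step 7: -6 → -5
  step 8: -5 → -2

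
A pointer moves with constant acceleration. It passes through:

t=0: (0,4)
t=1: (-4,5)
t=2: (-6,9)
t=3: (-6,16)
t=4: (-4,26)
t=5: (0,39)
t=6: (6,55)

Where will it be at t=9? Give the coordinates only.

First differences are (-4,+1), (-2,+4), (+0,+7), (+2,+10), (+4,+13), (+6,+16); their common second difference is (+2,+3) (constant acceleration).
step 7: (6,55) + (+8,+19) → (14,74)
step 8: (14,74) + (+10,+22) → (24,96)
step 9: (24,96) + (+12,+25) → (36,121)

(36,121)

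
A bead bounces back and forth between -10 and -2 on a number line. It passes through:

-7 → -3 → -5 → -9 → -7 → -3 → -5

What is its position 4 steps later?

The value reflects between -10 and -2, moving 4 per step.
  step 7: -5 → -9
  step 8: -9 → -7
  step 9: -7 → -3
  step 10: -3 → -5

-5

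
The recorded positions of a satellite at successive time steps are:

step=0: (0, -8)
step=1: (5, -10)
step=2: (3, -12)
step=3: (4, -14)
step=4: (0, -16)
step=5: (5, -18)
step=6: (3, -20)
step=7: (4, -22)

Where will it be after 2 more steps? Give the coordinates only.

The first coordinate repeats the cycle [0, 5, 3, 4] with period 4; step 9 mod 4 = 1, giving 5.
The second coordinate changes by -2 each step, so at step 9 it is -8 + 9·(-2) = -26.

(5, -26)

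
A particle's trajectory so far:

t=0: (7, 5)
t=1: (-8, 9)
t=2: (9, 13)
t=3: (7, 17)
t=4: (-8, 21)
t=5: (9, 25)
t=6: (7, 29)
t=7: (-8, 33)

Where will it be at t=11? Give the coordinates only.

(9, 49)

The first coordinate repeats the cycle [7, -8, 9] with period 3; step 11 mod 3 = 2, giving 9.
The second coordinate changes by +4 each step, so at step 11 it is 5 + 11·(4) = 49.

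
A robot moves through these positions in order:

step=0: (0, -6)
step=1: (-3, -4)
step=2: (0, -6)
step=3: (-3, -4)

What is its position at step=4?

Step-to-step displacements: (-3, +2), (+3, -2), (-3, +2); each is -1× the previous.
step 4: (-3, -4) + (+3, -2) → (0, -6)

(0, -6)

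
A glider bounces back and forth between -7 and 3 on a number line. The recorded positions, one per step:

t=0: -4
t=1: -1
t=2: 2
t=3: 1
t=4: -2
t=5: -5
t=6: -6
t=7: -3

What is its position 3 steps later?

0

The value reflects between -7 and 3, moving 3 per step.
  step 8: -3 → 0
  step 9: 0 → 3
  step 10: 3 → 0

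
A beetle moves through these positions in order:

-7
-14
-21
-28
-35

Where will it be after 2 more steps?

-49

The position changes by -7 every step.
step 5: -35 − 7 → -42
step 6: -42 − 7 → -49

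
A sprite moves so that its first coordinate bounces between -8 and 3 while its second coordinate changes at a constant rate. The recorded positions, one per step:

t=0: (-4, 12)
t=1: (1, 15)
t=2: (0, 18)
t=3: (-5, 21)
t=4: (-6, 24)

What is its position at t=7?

(-3, 33)

The first coordinate reflects between -8 and 3, moving 5 per step.
  step 5: -6 → -1
  step 6: -1 → 2
  step 7: 2 → -3
The second coordinate changes by +3 each step: at step 7 it is 33.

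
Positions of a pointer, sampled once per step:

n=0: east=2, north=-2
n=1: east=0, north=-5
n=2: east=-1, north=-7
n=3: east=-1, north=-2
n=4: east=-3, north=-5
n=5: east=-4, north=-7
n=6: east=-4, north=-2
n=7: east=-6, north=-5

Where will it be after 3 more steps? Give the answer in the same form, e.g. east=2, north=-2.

The moves between consecutive positions are (-2,-3), (-1,-2), (+0,+5), (-2,-3), (-1,-2), (+0,+5), (-2,-3); they repeat the 3-cycle [(-2,-3), (-1,-2), (+0,+5)].
step 8: apply (-1,-2) → east=-7, north=-7
step 9: apply (+0,+5) → east=-7, north=-2
step 10: apply (-2,-3) → east=-9, north=-5

east=-9, north=-5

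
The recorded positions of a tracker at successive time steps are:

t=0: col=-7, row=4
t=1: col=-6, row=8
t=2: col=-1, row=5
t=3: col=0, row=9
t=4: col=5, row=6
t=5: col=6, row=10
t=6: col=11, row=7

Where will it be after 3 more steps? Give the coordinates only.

Step-to-step displacements: (+1,+4), (+5,-3), (+1,+4), (+5,-3), (+1,+4), (+5,-3) — a repeating cycle of length 2.
step 7: apply (+1,+4) → col=12, row=11
step 8: apply (+5,-3) → col=17, row=8
step 9: apply (+1,+4) → col=18, row=12

col=18, row=12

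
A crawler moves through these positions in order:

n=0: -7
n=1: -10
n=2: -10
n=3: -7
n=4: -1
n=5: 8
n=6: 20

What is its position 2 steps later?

53

Successive displacements: -3, +0, +3, +6, +9, +12 — each changes by +3.
step 7: 20 + 15 → 35
step 8: 35 + 18 → 53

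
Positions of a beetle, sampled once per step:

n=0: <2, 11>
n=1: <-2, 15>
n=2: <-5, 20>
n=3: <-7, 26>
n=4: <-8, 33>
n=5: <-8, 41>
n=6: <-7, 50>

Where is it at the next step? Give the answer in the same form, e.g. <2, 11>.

Taking differences between consecutive positions: <-4, +4>, <-3, +5>, <-2, +6>, <-1, +7>, <+0, +8>, <+1, +9>. These grow by <+1, +1> each step.
step 7: <-7, 50> + <+2, +10> → <-5, 60>

<-5, 60>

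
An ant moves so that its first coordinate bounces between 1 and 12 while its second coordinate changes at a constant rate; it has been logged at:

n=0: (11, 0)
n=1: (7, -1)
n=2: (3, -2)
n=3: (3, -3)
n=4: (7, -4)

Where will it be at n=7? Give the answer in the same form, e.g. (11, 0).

The first coordinate travels 4 per step and bounces off the walls at 1 and 12.
  step 5: 7 → 11
  step 6: 11 → 9
  step 7: 9 → 5
The second coordinate changes by -1 each step: at step 7 it is -7.

(5, -7)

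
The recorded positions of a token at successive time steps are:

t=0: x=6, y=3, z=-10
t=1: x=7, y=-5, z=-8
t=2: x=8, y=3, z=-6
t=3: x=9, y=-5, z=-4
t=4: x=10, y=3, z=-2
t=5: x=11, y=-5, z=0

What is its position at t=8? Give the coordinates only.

x=14, y=3, z=6

The x coordinate changes by +1 each step, so at step 8 it is 6 + 8·(1) = 14.
The y coordinate repeats the cycle [3, -5] with period 2; step 8 mod 2 = 0, giving 3.
The z coordinate changes by +2 each step, so at step 8 it is -10 + 8·(2) = 6.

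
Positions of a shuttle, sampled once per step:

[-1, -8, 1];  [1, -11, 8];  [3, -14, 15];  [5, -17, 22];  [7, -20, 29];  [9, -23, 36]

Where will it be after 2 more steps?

Constant displacement of [+2, -3, +7] per step.
step 6: [9, -23, 36] + [+2, -3, +7] → [11, -26, 43]
step 7: [11, -26, 43] + [+2, -3, +7] → [13, -29, 50]

[13, -29, 50]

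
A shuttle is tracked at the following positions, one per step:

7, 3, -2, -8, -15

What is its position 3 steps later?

-42

Taking differences between consecutive positions: -4, -5, -6, -7. These grow by -1 each step.
step 5: -15 − 8 → -23
step 6: -23 − 9 → -32
step 7: -32 − 10 → -42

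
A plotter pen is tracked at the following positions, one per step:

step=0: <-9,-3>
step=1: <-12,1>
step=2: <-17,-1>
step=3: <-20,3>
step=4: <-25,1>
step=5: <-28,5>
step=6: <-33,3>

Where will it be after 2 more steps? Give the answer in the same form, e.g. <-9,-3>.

Step-to-step displacements: <-3,+4>, <-5,-2>, <-3,+4>, <-5,-2>, <-3,+4>, <-5,-2> — a repeating cycle of length 2.
step 7: apply <-3,+4> → <-36,7>
step 8: apply <-5,-2> → <-41,5>

<-41,5>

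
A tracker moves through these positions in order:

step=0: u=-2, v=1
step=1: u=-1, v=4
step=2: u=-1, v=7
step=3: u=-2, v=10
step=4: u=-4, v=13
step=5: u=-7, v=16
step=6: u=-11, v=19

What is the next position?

First differences are (+1, +3), (+0, +3), (-1, +3), (-2, +3), (-3, +3), (-4, +3); their common second difference is (-1, +0) (constant acceleration).
step 7: u=-11, v=19 + (-5, +3) → u=-16, v=22

u=-16, v=22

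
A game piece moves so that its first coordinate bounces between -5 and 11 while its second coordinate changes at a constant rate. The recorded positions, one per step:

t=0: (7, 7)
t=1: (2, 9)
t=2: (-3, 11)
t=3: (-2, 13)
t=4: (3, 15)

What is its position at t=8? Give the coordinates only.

The first coordinate reflects between -5 and 11, moving 5 per step.
  step 5: 3 → 8
  step 6: 8 → 9
  step 7: 9 → 4
  step 8: 4 → -1
The second coordinate changes by +2 each step: at step 8 it is 23.

(-1, 23)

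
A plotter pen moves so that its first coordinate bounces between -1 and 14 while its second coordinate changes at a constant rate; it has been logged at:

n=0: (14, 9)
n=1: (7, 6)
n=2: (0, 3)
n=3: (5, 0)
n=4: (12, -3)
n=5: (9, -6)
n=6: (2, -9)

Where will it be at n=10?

(4, -21)

The first coordinate travels 7 per step and bounces off the walls at -1 and 14.
  step 7: 2 → 3
  step 8: 3 → 10
  step 9: 10 → 11
  step 10: 11 → 4
The second coordinate changes by -3 each step: at step 10 it is -21.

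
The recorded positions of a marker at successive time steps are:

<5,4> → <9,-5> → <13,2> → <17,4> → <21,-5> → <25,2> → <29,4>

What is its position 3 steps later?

The first coordinate changes by +4 each step, so at step 9 it is 5 + 9·(4) = 41.
The second coordinate repeats the cycle [4, -5, 2] with period 3; step 9 mod 3 = 0, giving 4.

<41,4>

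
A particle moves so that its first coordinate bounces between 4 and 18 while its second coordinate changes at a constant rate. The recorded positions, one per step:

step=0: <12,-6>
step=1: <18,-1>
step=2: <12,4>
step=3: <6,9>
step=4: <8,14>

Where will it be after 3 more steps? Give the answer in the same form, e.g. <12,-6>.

<10,29>

The first coordinate travels 6 per step and bounces off the walls at 4 and 18.
  step 5: 8 → 14
  step 6: 14 → 16
  step 7: 16 → 10
The second coordinate changes by +5 each step: at step 7 it is 29.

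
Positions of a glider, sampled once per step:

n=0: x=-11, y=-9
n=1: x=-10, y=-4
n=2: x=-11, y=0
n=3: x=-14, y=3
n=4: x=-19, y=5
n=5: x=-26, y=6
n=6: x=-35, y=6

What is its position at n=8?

Successive displacements: (+1,+5), (-1,+4), (-3,+3), (-5,+2), (-7,+1), (-9,+0) — each changes by (-2,-1).
step 7: x=-35, y=6 + (-11,-1) → x=-46, y=5
step 8: x=-46, y=5 + (-13,-2) → x=-59, y=3

x=-59, y=3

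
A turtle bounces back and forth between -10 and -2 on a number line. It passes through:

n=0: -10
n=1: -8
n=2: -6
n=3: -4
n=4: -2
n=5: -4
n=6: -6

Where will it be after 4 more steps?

-6

The value travels 2 per step and bounces off the walls at -10 and -2.
  step 7: -6 → -8
  step 8: -8 → -10
  step 9: -10 → -8
  step 10: -8 → -6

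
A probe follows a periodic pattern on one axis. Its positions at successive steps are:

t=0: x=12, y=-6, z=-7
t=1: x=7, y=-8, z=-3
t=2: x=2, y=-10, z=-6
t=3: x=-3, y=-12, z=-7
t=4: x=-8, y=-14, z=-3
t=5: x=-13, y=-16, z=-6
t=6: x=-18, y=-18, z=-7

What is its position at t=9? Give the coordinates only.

x=-33, y=-24, z=-7

The x coordinate changes by -5 each step, so at step 9 it is 12 + 9·(-5) = -33.
The y coordinate changes by -2 each step, so at step 9 it is -6 + 9·(-2) = -24.
The z coordinate repeats the cycle [-7, -3, -6] with period 3; step 9 mod 3 = 0, giving -7.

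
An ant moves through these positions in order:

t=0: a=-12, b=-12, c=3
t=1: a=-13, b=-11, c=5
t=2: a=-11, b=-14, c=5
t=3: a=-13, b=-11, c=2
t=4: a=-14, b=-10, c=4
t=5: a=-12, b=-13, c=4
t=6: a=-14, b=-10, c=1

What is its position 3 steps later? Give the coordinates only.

a=-15, b=-9, c=0

The moves between consecutive positions are (-1, +1, +2), (+2, -3, +0), (-2, +3, -3), (-1, +1, +2), (+2, -3, +0), (-2, +3, -3); they repeat the 3-cycle [(-1, +1, +2), (+2, -3, +0), (-2, +3, -3)].
step 7: apply (-1, +1, +2) → a=-15, b=-9, c=3
step 8: apply (+2, -3, +0) → a=-13, b=-12, c=3
step 9: apply (-2, +3, -3) → a=-15, b=-9, c=0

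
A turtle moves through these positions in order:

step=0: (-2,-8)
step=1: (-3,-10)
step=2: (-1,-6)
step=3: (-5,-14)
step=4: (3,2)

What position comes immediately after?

(-13,-30)

The jumps are (-1,-2), (+2,+4), (-4,-8), (+8,+16) — a geometric progression with ratio -2.
step 5: (3,2) + (-16,-32) → (-13,-30)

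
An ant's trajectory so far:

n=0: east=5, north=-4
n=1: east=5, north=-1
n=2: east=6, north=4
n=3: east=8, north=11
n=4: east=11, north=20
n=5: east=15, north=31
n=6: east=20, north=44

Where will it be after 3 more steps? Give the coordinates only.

Taking differences between consecutive positions: (+0,+3), (+1,+5), (+2,+7), (+3,+9), (+4,+11), (+5,+13). These grow by (+1,+2) each step.
step 7: east=20, north=44 + (+6,+15) → east=26, north=59
step 8: east=26, north=59 + (+7,+17) → east=33, north=76
step 9: east=33, north=76 + (+8,+19) → east=41, north=95

east=41, north=95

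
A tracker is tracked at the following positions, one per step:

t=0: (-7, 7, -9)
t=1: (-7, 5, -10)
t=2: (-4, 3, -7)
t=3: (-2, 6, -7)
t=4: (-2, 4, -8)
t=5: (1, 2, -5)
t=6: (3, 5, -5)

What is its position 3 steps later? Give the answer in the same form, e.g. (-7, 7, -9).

(8, 4, -3)

Step-to-step displacements: (+0, -2, -1), (+3, -2, +3), (+2, +3, +0), (+0, -2, -1), (+3, -2, +3), (+2, +3, +0) — a repeating cycle of length 3.
step 7: apply (+0, -2, -1) → (3, 3, -6)
step 8: apply (+3, -2, +3) → (6, 1, -3)
step 9: apply (+2, +3, +0) → (8, 4, -3)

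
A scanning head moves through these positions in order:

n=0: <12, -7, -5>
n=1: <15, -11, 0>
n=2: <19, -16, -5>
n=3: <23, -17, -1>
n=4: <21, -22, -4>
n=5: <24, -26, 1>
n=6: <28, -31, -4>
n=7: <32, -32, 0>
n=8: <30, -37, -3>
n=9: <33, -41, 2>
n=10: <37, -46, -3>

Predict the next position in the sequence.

<41, -47, 1>

Differencing gives <+3, -4, +5>, <+4, -5, -5>, <+4, -1, +4>, <-2, -5, -3>, <+3, -4, +5>, <+4, -5, -5>, <+4, -1, +4>, <-2, -5, -3>, <+3, -4, +5>, <+4, -5, -5>. This is the pattern <+3, -4, +5>, <+4, -5, -5>, <+4, -1, +4>, <-2, -5, -3> repeated.
step 11: apply <+4, -1, +4> → <41, -47, 1>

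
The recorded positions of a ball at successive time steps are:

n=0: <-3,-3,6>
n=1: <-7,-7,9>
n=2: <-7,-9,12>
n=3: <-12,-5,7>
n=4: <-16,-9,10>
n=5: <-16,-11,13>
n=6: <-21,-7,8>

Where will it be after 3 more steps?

<-30,-9,9>

Step-to-step displacements: <-4,-4,+3>, <+0,-2,+3>, <-5,+4,-5>, <-4,-4,+3>, <+0,-2,+3>, <-5,+4,-5> — a repeating cycle of length 3.
step 7: apply <-4,-4,+3> → <-25,-11,11>
step 8: apply <+0,-2,+3> → <-25,-13,14>
step 9: apply <-5,+4,-5> → <-30,-9,9>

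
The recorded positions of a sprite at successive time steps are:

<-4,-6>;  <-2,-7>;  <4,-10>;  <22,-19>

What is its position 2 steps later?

<238,-127>

Consecutive displacements <+2,-1>, <+6,-3>, <+18,-9> scale by a factor of 3 each step.
step 4: <22,-19> + <+54,-27> → <76,-46>
step 5: <76,-46> + <+162,-81> → <238,-127>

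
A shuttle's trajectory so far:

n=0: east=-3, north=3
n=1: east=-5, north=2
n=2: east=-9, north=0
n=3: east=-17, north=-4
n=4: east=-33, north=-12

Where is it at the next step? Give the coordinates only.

east=-65, north=-28

Step-to-step displacements: (-2, -1), (-4, -2), (-8, -4), (-16, -8); each is 2× the previous.
step 5: east=-33, north=-12 + (-32, -16) → east=-65, north=-28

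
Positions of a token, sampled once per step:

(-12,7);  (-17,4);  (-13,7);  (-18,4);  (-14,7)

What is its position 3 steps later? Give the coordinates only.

(-20,4)

Step-to-step displacements: (-5,-3), (+4,+3), (-5,-3), (+4,+3) — a repeating cycle of length 2.
step 5: apply (-5,-3) → (-19,4)
step 6: apply (+4,+3) → (-15,7)
step 7: apply (-5,-3) → (-20,4)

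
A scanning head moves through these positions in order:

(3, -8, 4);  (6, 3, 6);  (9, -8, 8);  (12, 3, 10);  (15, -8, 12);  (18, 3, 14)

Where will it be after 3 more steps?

The first coordinate changes by +3 each step, so at step 8 it is 3 + 8·(3) = 27.
The second coordinate repeats the cycle [-8, 3] with period 2; step 8 mod 2 = 0, giving -8.
The third coordinate changes by +2 each step, so at step 8 it is 4 + 8·(2) = 20.

(27, -8, 20)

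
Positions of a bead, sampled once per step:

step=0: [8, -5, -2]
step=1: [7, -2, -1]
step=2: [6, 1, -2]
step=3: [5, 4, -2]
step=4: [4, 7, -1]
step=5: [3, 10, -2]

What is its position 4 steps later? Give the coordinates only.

[-1, 22, -2]

First: linear, -1 per step → -1 at step 9.
Second: linear, +3 per step → 22 at step 9.
Third: cycles through -2, -1, -2 every 3 steps. Step 9 lands at position 0 of the cycle → -2.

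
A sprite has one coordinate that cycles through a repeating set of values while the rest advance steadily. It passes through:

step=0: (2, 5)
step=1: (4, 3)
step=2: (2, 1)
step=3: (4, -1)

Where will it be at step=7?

(4, -9)

First: cycles through 2, 4 every 2 steps. Step 7 lands at position 1 of the cycle → 4.
Second: linear, -2 per step → -9 at step 7.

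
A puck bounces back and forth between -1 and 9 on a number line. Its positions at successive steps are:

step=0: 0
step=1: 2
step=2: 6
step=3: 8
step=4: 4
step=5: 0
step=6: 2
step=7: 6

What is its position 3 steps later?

0

The value reflects between -1 and 9, moving 4 per step.
  step 8: 6 → 8
  step 9: 8 → 4
  step 10: 4 → 0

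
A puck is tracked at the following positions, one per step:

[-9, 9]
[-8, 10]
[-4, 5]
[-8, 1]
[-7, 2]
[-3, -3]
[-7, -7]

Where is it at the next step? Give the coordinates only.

Step-to-step displacements: [+1, +1], [+4, -5], [-4, -4], [+1, +1], [+4, -5], [-4, -4] — a repeating cycle of length 3.
step 7: apply [+1, +1] → [-6, -6]

[-6, -6]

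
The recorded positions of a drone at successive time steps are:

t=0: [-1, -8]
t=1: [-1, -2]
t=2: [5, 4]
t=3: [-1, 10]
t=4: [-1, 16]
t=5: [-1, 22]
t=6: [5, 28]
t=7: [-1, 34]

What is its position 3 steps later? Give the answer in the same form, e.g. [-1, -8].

The first coordinate repeats the cycle [-1, -1, 5, -1] with period 4; step 10 mod 4 = 2, giving 5.
The second coordinate changes by +6 each step, so at step 10 it is -8 + 10·(6) = 52.

[5, 52]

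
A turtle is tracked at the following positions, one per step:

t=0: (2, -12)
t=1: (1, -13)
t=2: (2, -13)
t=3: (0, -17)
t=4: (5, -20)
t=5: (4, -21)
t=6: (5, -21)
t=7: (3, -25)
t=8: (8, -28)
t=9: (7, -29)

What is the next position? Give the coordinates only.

The moves between consecutive positions are (-1, -1), (+1, +0), (-2, -4), (+5, -3), (-1, -1), (+1, +0), (-2, -4), (+5, -3), (-1, -1); they repeat the 4-cycle [(-1, -1), (+1, +0), (-2, -4), (+5, -3)].
step 10: apply (+1, +0) → (8, -29)

(8, -29)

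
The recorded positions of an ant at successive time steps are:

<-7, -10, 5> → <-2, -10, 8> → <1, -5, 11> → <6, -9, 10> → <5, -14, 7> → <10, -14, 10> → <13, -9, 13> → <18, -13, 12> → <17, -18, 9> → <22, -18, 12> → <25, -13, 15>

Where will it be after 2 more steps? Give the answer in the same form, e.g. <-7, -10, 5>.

Differencing gives <+5, +0, +3>, <+3, +5, +3>, <+5, -4, -1>, <-1, -5, -3>, <+5, +0, +3>, <+3, +5, +3>, <+5, -4, -1>, <-1, -5, -3>, <+5, +0, +3>, <+3, +5, +3>. This is the pattern <+5, +0, +3>, <+3, +5, +3>, <+5, -4, -1>, <-1, -5, -3> repeated.
step 11: apply <+5, -4, -1> → <30, -17, 14>
step 12: apply <-1, -5, -3> → <29, -22, 11>

<29, -22, 11>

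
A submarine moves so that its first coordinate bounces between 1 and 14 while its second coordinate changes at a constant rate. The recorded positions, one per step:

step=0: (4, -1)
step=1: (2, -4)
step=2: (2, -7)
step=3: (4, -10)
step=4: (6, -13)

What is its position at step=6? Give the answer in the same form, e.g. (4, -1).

The first coordinate reflects between 1 and 14, moving 2 per step.
  step 5: 6 → 8
  step 6: 8 → 10
The second coordinate changes by -3 each step: at step 6 it is -19.

(10, -19)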